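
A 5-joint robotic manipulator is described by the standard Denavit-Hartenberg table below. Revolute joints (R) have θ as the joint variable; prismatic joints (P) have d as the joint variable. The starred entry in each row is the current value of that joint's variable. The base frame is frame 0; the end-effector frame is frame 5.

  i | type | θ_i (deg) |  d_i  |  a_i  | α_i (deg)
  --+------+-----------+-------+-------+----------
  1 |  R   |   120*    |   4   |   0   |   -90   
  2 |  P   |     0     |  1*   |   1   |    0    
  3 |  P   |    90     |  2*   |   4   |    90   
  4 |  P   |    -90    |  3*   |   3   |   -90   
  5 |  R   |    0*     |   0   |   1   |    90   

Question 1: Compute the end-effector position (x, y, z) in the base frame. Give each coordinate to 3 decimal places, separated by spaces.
after link 1: o_1 = (0.0000, 0.0000, 4.0000)
after link 2: o_2 = (-1.3660, 0.3660, 4.0000)
after link 3: o_3 = (-3.0981, -0.6340, 0.0000)
after link 4: o_4 = (-2.0000, 3.4641, -0.0000)
after link 5: o_5 = (-1.1340, 3.9641, -0.0000)

-1.134 3.964 -0.000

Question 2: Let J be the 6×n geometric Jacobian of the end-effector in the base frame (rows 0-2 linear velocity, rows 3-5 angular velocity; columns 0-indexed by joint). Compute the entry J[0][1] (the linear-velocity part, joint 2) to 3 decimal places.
prismatic axis z_1 = (-0.8660,-0.5000,0.0000)
J_v[:, 1] = z_1; J_ω[:, 1] = (0,0,0)
entry J[0][1] = -0.8660

-0.866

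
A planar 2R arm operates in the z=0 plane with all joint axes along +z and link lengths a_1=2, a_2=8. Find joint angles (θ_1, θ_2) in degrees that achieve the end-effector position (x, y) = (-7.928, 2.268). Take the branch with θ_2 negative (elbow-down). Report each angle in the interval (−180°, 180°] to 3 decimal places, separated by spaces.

-119.996 -90.005

cos θ_2 = (67.9970−2²−8²)/(2·2·8) = -0.0001; θ_2 = -90.0054° (elbow-down)
β = atan2(2.2680,-7.9280) = 164.0355°; ψ = atan2(-8.0000,1.9993) = -75.9688°
θ_1 = β − ψ = 240.0043°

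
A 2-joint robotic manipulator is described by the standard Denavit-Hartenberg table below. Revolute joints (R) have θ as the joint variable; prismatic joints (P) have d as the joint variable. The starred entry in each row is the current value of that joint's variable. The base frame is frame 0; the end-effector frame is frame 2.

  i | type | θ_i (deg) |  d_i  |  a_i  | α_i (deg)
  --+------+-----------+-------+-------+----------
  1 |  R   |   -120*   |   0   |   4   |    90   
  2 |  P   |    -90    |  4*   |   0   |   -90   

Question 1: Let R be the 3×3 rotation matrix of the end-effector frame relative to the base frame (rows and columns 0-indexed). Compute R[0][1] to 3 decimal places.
0.866

End-effector y-axis (col 1 of R) = (0.8660,-0.5000,-0.0000)
R[0][1] = 0.8660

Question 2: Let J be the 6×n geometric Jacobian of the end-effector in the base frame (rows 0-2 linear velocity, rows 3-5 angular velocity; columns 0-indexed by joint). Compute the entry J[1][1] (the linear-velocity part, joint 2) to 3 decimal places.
prismatic axis z_1 = (-0.8660,0.5000,0.0000)
J_v[:, 1] = z_1; J_ω[:, 1] = (0,0,0)
entry J[1][1] = 0.5000

0.500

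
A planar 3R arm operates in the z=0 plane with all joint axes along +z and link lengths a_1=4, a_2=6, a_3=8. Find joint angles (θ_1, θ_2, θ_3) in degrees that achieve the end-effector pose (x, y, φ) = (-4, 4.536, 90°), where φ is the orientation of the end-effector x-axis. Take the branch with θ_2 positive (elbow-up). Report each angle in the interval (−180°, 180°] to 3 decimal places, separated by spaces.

wrist centre = target − a_3·(cos φ, sin φ) = (-4.0000, -3.4640)
cos θ_2 = (27.9993−4²−6²)/(2·4·6) = -0.5000; θ_2 = 120.0010° (elbow-up)
β = atan2(-3.4640,-4.0000) = -139.1074°; ψ = atan2(5.1961,0.9999) = 79.1074°
θ_1 = β − ψ = -218.2149°
θ_3 = φ − θ_1 − θ_2 = -171.7861° (wrapped to (-180°,180°])

141.785 120.001 -171.786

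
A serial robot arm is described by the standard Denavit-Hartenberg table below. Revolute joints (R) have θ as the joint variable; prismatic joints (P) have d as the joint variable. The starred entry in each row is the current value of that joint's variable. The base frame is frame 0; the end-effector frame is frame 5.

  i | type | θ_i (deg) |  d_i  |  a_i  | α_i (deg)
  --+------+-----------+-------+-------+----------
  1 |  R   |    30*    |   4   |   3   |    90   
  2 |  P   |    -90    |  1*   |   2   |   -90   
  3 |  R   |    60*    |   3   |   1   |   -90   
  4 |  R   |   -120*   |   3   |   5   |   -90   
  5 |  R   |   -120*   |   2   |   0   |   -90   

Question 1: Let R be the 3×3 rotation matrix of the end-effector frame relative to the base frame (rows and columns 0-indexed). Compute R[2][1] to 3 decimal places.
End-effector y-axis (col 1 of R) = (-0.0580,-0.8995,0.4330)
R[2][1] = 0.4330

0.433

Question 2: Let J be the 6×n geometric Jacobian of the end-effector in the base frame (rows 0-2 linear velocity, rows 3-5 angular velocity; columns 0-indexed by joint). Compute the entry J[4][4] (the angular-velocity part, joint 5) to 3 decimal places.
axis z_4 = (0.0580,0.8995,-0.4330); lever o_n−o_4 = (0.1160,1.7990,-0.8660)
cross product → J_v[:, 4] = (-0.0000,-0.0000,-0.0000)
J_ω[:, 4] = z_4
entry J[4][4] = 0.8995

0.900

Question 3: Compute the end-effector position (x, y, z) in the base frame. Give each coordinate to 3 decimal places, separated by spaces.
9.462 6.272 4.482

after link 1: o_1 = (2.5981, 1.5000, 4.0000)
after link 2: o_2 = (3.0981, 0.6340, 2.0000)
after link 3: o_3 = (5.2631, 2.8840, 1.5000)
after link 4: o_4 = (9.3457, 4.4731, 5.3481)
after link 5: o_5 = (9.4617, 6.2721, 4.4821)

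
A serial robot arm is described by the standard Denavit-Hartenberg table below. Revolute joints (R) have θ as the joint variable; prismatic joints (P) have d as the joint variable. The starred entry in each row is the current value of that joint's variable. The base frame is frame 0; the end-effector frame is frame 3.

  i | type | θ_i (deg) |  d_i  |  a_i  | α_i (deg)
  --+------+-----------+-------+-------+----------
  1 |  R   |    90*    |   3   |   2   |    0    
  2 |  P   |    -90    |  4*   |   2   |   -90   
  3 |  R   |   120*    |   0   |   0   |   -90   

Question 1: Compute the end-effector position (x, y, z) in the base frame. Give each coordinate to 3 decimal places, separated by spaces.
2.000 2.000 7.000

after link 1: o_1 = (0.0000, 2.0000, 3.0000)
after link 2: o_2 = (2.0000, 2.0000, 7.0000)
after link 3: o_3 = (2.0000, 2.0000, 7.0000)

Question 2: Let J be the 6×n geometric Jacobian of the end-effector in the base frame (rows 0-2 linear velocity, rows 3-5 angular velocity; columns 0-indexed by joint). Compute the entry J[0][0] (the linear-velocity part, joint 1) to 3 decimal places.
-2.000

axis z_0 = ẑ; lever o_n−o_0 = (2.0000,2.0000,7.0000)
cross product → J_v[:, 0] = (-2.0000,2.0000,0.0000)
J_ω[:, 0] = z_0
entry J[0][0] = -2.0000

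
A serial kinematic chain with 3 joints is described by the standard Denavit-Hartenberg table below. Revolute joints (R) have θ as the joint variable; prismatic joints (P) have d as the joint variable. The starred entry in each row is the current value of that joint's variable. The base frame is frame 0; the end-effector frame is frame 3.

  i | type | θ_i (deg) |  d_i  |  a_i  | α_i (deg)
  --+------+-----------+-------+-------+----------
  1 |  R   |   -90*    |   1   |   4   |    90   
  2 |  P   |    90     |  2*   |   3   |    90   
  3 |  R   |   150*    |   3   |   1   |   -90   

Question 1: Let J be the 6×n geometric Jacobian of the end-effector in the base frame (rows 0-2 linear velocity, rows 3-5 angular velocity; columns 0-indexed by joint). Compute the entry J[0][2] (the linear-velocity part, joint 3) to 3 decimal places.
axis z_2 = (-0.0000,-1.0000,-0.0000); lever o_n−o_2 = (-0.5000,-3.0000,-0.8660)
cross product → J_v[:, 2] = (0.8660,0.0000,-0.5000)
J_ω[:, 2] = z_2
entry J[0][2] = 0.8660

0.866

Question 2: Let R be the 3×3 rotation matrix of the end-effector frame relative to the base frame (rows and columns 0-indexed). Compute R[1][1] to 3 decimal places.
1.000

End-effector y-axis (col 1 of R) = (0.0000,1.0000,0.0000)
R[1][1] = 1.0000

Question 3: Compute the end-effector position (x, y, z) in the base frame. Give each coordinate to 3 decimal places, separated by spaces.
after link 1: o_1 = (0.0000, -4.0000, 1.0000)
after link 2: o_2 = (-2.0000, -4.0000, 4.0000)
after link 3: o_3 = (-2.5000, -7.0000, 3.1340)

-2.500 -7.000 3.134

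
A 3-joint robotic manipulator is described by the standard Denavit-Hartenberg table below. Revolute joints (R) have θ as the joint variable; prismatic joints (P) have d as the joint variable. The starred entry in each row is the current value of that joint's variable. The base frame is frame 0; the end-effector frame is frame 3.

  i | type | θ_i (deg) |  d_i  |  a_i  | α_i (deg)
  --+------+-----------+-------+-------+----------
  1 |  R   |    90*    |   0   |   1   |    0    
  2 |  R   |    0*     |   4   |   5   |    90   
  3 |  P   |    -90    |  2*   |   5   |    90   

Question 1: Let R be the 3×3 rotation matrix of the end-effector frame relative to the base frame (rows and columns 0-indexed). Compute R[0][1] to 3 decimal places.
End-effector y-axis (col 1 of R) = (1.0000,0.0000,0.0000)
R[0][1] = 1.0000

1.000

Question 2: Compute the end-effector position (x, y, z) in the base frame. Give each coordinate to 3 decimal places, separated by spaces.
after link 1: o_1 = (0.0000, 1.0000, 0.0000)
after link 2: o_2 = (0.0000, 6.0000, 4.0000)
after link 3: o_3 = (2.0000, 6.0000, -1.0000)

2.000 6.000 -1.000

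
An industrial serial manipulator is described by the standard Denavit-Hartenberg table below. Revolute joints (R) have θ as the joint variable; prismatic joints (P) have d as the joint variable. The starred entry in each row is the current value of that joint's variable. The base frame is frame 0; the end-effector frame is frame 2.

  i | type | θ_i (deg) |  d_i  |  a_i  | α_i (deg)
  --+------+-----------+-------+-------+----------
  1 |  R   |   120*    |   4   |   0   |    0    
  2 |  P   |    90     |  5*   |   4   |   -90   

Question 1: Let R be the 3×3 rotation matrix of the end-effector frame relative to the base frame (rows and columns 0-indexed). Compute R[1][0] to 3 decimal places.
End-effector x-axis (col 0 of R) = (-0.8660,-0.5000,0.0000)
R[1][0] = -0.5000

-0.500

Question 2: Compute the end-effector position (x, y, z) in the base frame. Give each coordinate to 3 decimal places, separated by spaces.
-3.464 -2.000 9.000

after link 1: o_1 = (0.0000, 0.0000, 4.0000)
after link 2: o_2 = (-3.4641, -2.0000, 9.0000)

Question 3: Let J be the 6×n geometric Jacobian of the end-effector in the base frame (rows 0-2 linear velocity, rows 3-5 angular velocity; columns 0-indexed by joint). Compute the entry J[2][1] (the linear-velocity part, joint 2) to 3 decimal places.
1.000

prismatic axis z_1 = (0.0000,0.0000,1.0000)
J_v[:, 1] = z_1; J_ω[:, 1] = (0,0,0)
entry J[2][1] = 1.0000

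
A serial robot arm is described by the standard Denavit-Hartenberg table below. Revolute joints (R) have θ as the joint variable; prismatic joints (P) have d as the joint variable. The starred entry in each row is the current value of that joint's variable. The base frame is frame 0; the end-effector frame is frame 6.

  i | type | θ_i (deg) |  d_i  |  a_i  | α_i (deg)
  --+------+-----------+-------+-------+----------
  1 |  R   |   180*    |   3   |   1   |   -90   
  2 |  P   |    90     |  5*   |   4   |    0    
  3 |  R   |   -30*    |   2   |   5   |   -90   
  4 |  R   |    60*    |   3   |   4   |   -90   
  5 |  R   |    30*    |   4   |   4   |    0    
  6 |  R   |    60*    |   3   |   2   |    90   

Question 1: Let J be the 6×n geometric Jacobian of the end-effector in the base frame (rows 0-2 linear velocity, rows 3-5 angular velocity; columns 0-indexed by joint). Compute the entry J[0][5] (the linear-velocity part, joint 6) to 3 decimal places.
0.500

axis z_5 = (0.4330,0.5000,0.7500); lever o_n−o_5 = (-0.4330,1.5000,3.2500)
cross product → J_v[:, 5] = (0.5000,-1.7321,0.8660)
J_ω[:, 5] = z_5
entry J[0][5] = 0.5000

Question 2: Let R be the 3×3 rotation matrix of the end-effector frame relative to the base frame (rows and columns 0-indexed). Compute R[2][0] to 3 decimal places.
0.500

End-effector x-axis (col 0 of R) = (-0.8660,0.0000,0.5000)
R[2][0] = 0.5000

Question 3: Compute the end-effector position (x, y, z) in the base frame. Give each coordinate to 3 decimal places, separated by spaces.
after link 1: o_1 = (-1.0000, 0.0000, 3.0000)
after link 2: o_2 = (-1.0000, -5.0000, -1.0000)
after link 3: o_3 = (-3.5000, -7.0000, -5.3301)
after link 4: o_4 = (-1.9019, -3.5359, -8.5622)
after link 5: o_5 = (-2.7679, 1.4641, -6.0622)
after link 6: o_6 = (-3.2010, 2.9641, -2.8122)

-3.201 2.964 -2.812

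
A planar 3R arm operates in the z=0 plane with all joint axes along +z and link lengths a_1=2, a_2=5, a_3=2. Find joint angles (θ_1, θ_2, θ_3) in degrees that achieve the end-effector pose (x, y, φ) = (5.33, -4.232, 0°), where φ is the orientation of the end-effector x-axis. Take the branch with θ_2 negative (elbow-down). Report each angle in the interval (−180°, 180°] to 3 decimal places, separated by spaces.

wrist centre = target − a_3·(cos φ, sin φ) = (3.3300, -4.2320)
cos θ_2 = (28.9987−2²−5²)/(2·2·5) = -0.0001; θ_2 = -90.0037° (elbow-down)
β = atan2(-4.2320,3.3300) = -51.8021°; ψ = atan2(-5.0000,1.9997) = -68.2017°
θ_1 = β − ψ = 16.3996°
θ_3 = φ − θ_1 − θ_2 = 73.6041° (wrapped to (-180°,180°])

16.400 -90.004 73.604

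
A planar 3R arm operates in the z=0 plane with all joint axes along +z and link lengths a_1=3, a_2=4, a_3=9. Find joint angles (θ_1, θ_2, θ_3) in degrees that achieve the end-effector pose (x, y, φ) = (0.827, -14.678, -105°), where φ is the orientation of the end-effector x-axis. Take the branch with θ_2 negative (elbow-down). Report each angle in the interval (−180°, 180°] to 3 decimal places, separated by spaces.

wrist centre = target − a_3·(cos φ, sin φ) = (3.1564, -5.9847)
cos θ_2 = (45.7789−3²−4²)/(2·3·4) = 0.8658; θ_2 = -30.0271° (elbow-down)
β = atan2(-5.9847,3.1564) = -62.1924°; ψ = atan2(-2.0016,6.4632) = -17.2078°
θ_1 = β − ψ = -44.9846°
θ_3 = φ − θ_1 − θ_2 = -29.9882° (wrapped to (-180°,180°])

-44.985 -30.027 -29.988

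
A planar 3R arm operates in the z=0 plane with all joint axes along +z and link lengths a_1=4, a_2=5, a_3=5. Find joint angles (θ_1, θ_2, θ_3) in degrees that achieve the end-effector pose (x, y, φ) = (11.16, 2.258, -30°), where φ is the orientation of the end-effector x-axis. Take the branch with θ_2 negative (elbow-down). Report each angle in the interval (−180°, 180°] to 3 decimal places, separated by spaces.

59.996 -44.997 -44.999

wrist centre = target − a_3·(cos φ, sin φ) = (6.8299, 4.7580)
cos θ_2 = (69.2857−4²−5²)/(2·4·5) = 0.7071; θ_2 = -44.9970° (elbow-down)
β = atan2(4.7580,6.8299) = 34.8628°; ψ = atan2(-3.5354,7.5357) = -25.1334°
θ_1 = β − ψ = 59.9963°
θ_3 = φ − θ_1 − θ_2 = -44.9992° (wrapped to (-180°,180°])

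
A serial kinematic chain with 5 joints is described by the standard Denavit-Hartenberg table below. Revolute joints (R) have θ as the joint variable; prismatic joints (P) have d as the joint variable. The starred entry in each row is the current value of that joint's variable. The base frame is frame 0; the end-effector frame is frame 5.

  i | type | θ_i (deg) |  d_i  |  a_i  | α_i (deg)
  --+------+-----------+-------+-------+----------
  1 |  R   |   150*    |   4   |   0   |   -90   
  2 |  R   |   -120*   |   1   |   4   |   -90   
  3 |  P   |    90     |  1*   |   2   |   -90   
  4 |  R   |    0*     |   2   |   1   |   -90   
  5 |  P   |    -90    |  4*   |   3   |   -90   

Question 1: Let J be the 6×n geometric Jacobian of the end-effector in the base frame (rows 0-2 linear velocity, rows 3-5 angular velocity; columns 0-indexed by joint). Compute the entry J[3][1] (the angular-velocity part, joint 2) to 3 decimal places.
-0.500

axis z_1 = (-0.5000,-0.8660,0.0000); lever o_n−o_1 = (2.8170,0.6830,-2.3660)
cross product → J_v[:, 1] = (2.0490,-1.1830,2.0981)
J_ω[:, 1] = z_1
entry J[3][1] = -0.5000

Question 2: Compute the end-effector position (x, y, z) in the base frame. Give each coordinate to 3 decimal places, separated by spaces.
2.817 0.683 1.634

after link 1: o_1 = (0.0000, 0.0000, 4.0000)
after link 2: o_2 = (1.2321, -1.8660, 7.4641)
after link 3: o_3 = (1.4821, 0.2990, 7.9641)
after link 4: o_4 = (1.1160, 1.6651, 6.2321)
after link 5: o_5 = (2.8170, 0.6830, 1.6340)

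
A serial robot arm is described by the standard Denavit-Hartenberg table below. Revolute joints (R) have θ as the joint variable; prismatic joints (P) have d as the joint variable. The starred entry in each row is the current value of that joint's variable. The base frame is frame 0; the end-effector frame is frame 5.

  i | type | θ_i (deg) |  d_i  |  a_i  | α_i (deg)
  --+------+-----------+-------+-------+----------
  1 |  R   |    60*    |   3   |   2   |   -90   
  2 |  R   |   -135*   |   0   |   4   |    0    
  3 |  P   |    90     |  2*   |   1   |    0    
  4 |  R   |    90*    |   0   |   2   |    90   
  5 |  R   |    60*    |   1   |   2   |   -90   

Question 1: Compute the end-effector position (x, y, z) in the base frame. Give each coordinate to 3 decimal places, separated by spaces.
after link 1: o_1 = (1.0000, 1.7321, 3.0000)
after link 2: o_2 = (-0.4142, -0.7174, 5.8284)
after link 3: o_3 = (-1.7927, 0.8949, 6.5355)
after link 4: o_4 = (-1.0856, 2.1197, 5.1213)
after link 5: o_5 = (-1.8785, 4.2104, 5.1213)

-1.878 4.210 5.121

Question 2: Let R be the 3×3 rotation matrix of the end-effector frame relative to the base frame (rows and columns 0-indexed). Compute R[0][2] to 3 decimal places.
-0.739

End-effector z-axis (col 2 of R) = (-0.7392,-0.2803,0.6124)
R[0][2] = -0.7392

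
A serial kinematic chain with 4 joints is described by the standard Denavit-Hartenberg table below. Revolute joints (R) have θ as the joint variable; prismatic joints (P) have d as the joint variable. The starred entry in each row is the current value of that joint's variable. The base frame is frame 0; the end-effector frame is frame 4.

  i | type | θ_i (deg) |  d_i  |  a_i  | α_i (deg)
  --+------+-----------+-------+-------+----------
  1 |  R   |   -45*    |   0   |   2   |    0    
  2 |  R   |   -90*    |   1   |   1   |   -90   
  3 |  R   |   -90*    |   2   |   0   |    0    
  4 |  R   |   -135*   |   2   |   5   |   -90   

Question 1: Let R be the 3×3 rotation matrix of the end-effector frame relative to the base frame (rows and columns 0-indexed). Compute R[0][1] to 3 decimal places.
End-effector y-axis (col 1 of R) = (-0.7071,0.7071,-0.0000)
R[0][1] = -0.7071

-0.707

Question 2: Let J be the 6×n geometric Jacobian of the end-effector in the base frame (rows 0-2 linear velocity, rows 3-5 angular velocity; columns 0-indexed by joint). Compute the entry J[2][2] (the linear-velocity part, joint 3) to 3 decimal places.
3.536

axis z_2 = (0.7071,-0.7071,0.0000); lever o_n−o_2 = (5.3284,-0.3284,-3.5355)
cross product → J_v[:, 2] = (2.5000,2.5000,3.5355)
J_ω[:, 2] = z_2
entry J[2][2] = 3.5355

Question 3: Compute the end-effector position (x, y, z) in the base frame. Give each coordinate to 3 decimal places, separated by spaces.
after link 1: o_1 = (1.4142, -1.4142, 0.0000)
after link 2: o_2 = (0.7071, -2.1213, 1.0000)
after link 3: o_3 = (2.1213, -3.5355, 1.0000)
after link 4: o_4 = (6.0355, -2.4497, -2.5355)

6.036 -2.450 -2.536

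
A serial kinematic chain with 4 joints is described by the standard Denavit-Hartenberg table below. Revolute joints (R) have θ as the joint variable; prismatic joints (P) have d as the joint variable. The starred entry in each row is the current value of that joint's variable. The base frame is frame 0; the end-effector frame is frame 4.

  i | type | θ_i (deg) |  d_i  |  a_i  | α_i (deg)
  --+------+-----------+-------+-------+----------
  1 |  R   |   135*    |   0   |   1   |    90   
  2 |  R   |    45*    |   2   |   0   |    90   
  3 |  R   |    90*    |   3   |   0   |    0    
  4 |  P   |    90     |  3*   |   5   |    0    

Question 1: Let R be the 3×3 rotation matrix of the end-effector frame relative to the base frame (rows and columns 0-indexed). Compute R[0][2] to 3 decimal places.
-0.500

End-effector z-axis (col 2 of R) = (-0.5000,0.5000,-0.7071)
R[0][2] = -0.5000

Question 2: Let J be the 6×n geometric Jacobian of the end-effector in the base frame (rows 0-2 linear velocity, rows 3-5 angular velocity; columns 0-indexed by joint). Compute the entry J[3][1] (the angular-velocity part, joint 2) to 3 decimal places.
0.707

axis z_1 = (0.7071,0.7071,0.0000); lever o_n−o_1 = (0.9142,1.9142,-7.7782)
cross product → J_v[:, 1] = (-5.5000,5.5000,0.7071)
J_ω[:, 1] = z_1
entry J[3][1] = 0.7071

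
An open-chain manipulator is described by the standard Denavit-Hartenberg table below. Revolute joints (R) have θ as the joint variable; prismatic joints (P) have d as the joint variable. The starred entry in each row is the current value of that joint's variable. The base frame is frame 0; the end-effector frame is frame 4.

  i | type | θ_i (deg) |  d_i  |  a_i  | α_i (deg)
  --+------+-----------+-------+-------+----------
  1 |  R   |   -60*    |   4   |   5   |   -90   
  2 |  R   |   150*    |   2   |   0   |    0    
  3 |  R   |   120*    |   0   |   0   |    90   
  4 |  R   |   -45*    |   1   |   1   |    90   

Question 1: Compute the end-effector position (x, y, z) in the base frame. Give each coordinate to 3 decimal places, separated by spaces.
after link 1: o_1 = (2.5000, -4.3301, 4.0000)
after link 2: o_2 = (4.2321, -3.3301, 4.0000)
after link 3: o_3 = (4.2321, -3.3301, 4.0000)
after link 4: o_4 = (3.1197, -2.8177, 4.7071)

3.120 -2.818 4.707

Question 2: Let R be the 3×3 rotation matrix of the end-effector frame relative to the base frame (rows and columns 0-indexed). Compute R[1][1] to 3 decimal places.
0.866

End-effector y-axis (col 1 of R) = (-0.5000,0.8660,-0.0000)
R[1][1] = 0.8660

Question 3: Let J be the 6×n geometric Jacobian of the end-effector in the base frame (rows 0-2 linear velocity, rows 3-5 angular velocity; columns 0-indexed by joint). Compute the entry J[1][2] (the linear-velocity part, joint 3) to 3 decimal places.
axis z_2 = (0.8660,0.5000,0.0000); lever o_n−o_2 = (-1.1124,0.5125,0.7071)
cross product → J_v[:, 2] = (0.3536,-0.6124,1.0000)
J_ω[:, 2] = z_2
entry J[1][2] = -0.6124

-0.612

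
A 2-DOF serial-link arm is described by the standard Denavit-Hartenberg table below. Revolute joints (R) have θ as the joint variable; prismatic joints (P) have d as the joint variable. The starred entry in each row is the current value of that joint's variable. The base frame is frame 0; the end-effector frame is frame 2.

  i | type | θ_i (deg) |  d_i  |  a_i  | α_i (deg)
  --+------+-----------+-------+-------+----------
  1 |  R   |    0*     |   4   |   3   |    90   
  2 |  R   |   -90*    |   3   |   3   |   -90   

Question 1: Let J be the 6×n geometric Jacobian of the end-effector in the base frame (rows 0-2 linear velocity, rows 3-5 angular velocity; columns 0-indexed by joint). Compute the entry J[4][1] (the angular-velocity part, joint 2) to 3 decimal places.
-1.000

axis z_1 = (0.0000,-1.0000,0.0000); lever o_n−o_1 = (0.0000,-3.0000,-3.0000)
cross product → J_v[:, 1] = (3.0000,0.0000,0.0000)
J_ω[:, 1] = z_1
entry J[4][1] = -1.0000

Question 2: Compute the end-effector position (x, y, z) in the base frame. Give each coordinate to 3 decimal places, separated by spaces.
3.000 -3.000 1.000

after link 1: o_1 = (3.0000, 0.0000, 4.0000)
after link 2: o_2 = (3.0000, -3.0000, 1.0000)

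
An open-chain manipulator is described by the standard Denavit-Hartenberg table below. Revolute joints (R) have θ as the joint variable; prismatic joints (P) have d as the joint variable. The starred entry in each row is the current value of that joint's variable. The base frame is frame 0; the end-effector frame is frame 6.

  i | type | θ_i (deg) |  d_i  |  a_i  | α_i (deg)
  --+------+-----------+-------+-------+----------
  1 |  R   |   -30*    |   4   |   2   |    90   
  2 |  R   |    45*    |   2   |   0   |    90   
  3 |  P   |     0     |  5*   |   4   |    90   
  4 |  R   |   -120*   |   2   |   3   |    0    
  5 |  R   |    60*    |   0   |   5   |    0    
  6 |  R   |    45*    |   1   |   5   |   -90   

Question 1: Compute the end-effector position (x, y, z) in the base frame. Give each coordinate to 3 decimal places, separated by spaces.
6.278 -2.470 13.229

after link 1: o_1 = (1.7321, -1.0000, 4.0000)
after link 2: o_2 = (0.7321, -2.7321, 4.0000)
after link 3: o_3 = (6.2434, -5.9140, 3.2929)
after link 4: o_4 = (4.7339, -2.7331, 4.0694)
after link 5: o_5 = (3.6131, -2.0860, 8.8990)
after link 6: o_6 = (6.2782, -2.4700, 13.2291)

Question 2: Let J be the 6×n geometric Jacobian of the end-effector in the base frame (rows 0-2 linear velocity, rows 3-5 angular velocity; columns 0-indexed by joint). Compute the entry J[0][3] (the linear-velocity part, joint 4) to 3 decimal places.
8.605

axis z_3 = (0.5000,0.8660,-0.0000); lever o_n−o_3 = (0.0348,3.4440,9.9362)
cross product → J_v[:, 3] = (8.6050,-4.9681,1.6919)
J_ω[:, 3] = z_3
entry J[0][3] = 8.6050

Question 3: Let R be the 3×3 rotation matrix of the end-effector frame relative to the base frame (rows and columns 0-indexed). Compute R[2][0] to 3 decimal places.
0.866

End-effector x-axis (col 0 of R) = (0.4330,-0.2500,0.8660)
R[2][0] = 0.8660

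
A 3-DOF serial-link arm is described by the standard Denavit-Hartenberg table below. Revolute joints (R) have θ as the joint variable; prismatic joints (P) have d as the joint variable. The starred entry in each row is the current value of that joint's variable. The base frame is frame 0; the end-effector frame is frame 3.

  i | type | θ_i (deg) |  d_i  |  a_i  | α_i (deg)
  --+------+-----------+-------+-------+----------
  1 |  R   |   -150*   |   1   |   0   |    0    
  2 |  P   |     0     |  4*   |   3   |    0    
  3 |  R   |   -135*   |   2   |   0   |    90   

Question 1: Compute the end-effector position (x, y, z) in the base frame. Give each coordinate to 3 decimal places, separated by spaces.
after link 1: o_1 = (0.0000, 0.0000, 1.0000)
after link 2: o_2 = (-2.5981, -1.5000, 5.0000)
after link 3: o_3 = (-2.5981, -1.5000, 7.0000)

-2.598 -1.500 7.000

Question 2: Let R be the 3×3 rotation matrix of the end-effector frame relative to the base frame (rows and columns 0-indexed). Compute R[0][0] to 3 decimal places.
0.259

End-effector x-axis (col 0 of R) = (0.2588,0.9659,0.0000)
R[0][0] = 0.2588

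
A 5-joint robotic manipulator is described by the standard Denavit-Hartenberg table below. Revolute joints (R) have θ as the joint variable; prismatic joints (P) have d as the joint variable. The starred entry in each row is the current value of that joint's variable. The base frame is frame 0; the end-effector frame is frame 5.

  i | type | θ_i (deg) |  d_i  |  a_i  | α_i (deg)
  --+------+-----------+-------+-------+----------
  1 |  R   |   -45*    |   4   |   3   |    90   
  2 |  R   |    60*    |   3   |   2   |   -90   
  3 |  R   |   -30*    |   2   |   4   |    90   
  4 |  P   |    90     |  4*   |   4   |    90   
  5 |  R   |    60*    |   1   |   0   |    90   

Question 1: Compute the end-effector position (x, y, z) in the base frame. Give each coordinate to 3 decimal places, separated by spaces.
after link 1: o_1 = (2.1213, -2.1213, 4.0000)
after link 2: o_2 = (0.7071, -4.9497, 5.7321)
after link 3: o_3 = (-0.7071, -6.3640, 9.7321)
after link 4: o_4 = (-6.3132, -5.6569, 10.0000)
after link 5: o_5 = (-6.3606, -6.3166, 10.7500)

-6.361 -6.317 10.750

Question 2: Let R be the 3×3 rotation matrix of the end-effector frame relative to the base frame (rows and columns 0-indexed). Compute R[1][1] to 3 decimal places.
End-effector y-axis (col 1 of R) = (-0.0474,-0.6597,0.7500)
R[1][1] = -0.6597

-0.660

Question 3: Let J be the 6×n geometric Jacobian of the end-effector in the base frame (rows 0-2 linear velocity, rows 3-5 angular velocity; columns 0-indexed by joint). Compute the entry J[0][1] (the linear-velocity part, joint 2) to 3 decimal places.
axis z_1 = (-0.7071,-0.7071,0.0000); lever o_n−o_1 = (-8.4819,-4.1953,6.7500)
cross product → J_v[:, 1] = (-4.7730,4.7730,-3.0311)
J_ω[:, 1] = z_1
entry J[0][1] = -4.7730

-4.773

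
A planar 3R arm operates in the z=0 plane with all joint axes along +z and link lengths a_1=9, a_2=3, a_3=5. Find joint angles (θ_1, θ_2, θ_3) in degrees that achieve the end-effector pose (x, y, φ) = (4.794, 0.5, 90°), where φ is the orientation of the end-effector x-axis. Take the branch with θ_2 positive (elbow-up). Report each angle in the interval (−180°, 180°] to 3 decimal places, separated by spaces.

-56.373 150.005 -3.631

wrist centre = target − a_3·(cos φ, sin φ) = (4.7940, -4.5000)
cos θ_2 = (43.2324−9²−3²)/(2·9·3) = -0.8661; θ_2 = 150.0047° (elbow-up)
β = atan2(-4.5000,4.7940) = -43.1881°; ψ = atan2(1.4998,6.4018) = 13.1852°
θ_1 = β − ψ = -56.3734°
θ_3 = φ − θ_1 − θ_2 = -3.6313° (wrapped to (-180°,180°])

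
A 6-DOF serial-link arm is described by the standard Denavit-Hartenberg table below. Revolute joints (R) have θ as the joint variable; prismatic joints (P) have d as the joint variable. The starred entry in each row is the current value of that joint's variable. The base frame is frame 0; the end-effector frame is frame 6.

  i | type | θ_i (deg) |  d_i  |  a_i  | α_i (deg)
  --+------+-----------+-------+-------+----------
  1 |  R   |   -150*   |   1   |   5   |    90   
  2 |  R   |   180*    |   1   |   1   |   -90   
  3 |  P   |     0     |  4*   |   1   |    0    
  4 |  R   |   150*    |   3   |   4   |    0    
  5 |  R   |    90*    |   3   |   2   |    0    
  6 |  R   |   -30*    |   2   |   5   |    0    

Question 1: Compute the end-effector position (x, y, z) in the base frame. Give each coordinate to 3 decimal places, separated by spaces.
-11.830 -3.098 -11.000

after link 1: o_1 = (-4.3301, -2.5000, 1.0000)
after link 2: o_2 = (-3.9641, -1.1340, 1.0000)
after link 3: o_3 = (-3.0981, -0.6340, -3.0000)
after link 4: o_4 = (-5.0981, -4.0981, -6.0000)
after link 5: o_5 = (-6.8301, -3.0981, -9.0000)
after link 6: o_6 = (-11.8301, -3.0981, -11.0000)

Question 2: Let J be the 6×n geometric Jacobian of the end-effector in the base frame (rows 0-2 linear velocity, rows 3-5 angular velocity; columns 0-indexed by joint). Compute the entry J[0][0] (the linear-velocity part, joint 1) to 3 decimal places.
axis z_0 = ẑ; lever o_n−o_0 = (-11.8301,-3.0981,-11.0000)
cross product → J_v[:, 0] = (3.0981,-11.8301,0.0000)
J_ω[:, 0] = z_0
entry J[0][0] = 3.0981

3.098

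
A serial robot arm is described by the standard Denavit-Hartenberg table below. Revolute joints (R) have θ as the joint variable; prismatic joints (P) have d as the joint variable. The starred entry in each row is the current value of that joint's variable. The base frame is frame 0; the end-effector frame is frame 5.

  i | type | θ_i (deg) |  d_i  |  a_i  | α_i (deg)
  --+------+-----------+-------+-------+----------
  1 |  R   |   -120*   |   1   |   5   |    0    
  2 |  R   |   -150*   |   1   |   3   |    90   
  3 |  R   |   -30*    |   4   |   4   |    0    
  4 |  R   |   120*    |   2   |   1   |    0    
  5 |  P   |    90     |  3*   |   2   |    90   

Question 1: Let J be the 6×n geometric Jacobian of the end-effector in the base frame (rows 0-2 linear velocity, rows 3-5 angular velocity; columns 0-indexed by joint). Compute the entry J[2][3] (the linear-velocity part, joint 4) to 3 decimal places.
-2.000

axis z_3 = (1.0000,0.0000,0.0000); lever o_n−o_3 = (5.0000,-2.0000,1.0000)
cross product → J_v[:, 3] = (0.0000,-1.0000,-2.0000)
J_ω[:, 3] = z_3
entry J[2][3] = -2.0000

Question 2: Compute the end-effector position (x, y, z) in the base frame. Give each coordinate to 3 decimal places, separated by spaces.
after link 1: o_1 = (-2.5000, -4.3301, 1.0000)
after link 2: o_2 = (-2.5000, -1.3301, 2.0000)
after link 3: o_3 = (1.5000, 2.1340, 0.0000)
after link 4: o_4 = (3.5000, 2.1340, 1.0000)
after link 5: o_5 = (6.5000, 0.1340, 1.0000)

6.500 0.134 1.000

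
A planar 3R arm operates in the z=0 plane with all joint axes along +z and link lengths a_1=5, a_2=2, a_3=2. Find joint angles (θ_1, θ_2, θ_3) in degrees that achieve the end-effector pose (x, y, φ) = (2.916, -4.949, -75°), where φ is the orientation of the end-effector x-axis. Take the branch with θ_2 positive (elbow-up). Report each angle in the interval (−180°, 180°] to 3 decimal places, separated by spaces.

wrist centre = target − a_3·(cos φ, sin φ) = (2.3984, -3.0171)
cos θ_2 = (14.8553−5²−2²)/(2·5·2) = -0.7072; θ_2 = 135.0103° (elbow-up)
β = atan2(-3.0171,2.3984) = -51.5185°; ψ = atan2(1.4140,3.5855) = 21.5219°
θ_1 = β − ψ = -73.0403°
θ_3 = φ − θ_1 − θ_2 = -136.9700° (wrapped to (-180°,180°])

-73.040 135.010 -136.970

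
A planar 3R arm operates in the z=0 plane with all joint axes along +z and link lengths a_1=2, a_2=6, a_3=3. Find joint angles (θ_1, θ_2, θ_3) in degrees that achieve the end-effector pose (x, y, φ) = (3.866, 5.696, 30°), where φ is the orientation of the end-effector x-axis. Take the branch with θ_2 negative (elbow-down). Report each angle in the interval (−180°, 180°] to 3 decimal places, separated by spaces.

-149.992 -150.006 -30.002

wrist centre = target − a_3·(cos φ, sin φ) = (1.2679, 4.1960)
cos θ_2 = (19.2140−2²−6²)/(2·2·6) = -0.8661; θ_2 = -150.0064° (elbow-down)
β = atan2(4.1960,1.2679) = 73.1865°; ψ = atan2(-2.9994,-3.1965) = -136.8218°
θ_1 = β − ψ = 210.0083°
θ_3 = φ − θ_1 − θ_2 = -30.0019° (wrapped to (-180°,180°])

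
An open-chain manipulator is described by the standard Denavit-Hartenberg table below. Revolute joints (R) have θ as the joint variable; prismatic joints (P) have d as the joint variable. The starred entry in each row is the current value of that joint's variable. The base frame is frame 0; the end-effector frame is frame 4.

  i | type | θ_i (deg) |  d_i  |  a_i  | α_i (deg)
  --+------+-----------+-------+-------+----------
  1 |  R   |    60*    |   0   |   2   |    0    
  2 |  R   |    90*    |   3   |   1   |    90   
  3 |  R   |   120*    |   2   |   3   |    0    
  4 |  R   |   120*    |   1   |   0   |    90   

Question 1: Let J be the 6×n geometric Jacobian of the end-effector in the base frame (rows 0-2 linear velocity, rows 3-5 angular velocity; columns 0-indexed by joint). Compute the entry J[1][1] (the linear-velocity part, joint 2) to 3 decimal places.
1.933

axis z_1 = (0.0000,0.0000,1.0000); lever o_n−o_1 = (1.9330,2.3481,5.5981)
cross product → J_v[:, 1] = (-2.3481,1.9330,0.0000)
J_ω[:, 1] = z_1
entry J[1][1] = 1.9330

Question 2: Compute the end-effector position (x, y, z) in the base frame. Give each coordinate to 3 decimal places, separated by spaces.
2.933 4.080 5.598

after link 1: o_1 = (1.0000, 1.7321, 0.0000)
after link 2: o_2 = (0.1340, 2.2321, 3.0000)
after link 3: o_3 = (2.4330, 3.2141, 5.5981)
after link 4: o_4 = (2.9330, 4.0801, 5.5981)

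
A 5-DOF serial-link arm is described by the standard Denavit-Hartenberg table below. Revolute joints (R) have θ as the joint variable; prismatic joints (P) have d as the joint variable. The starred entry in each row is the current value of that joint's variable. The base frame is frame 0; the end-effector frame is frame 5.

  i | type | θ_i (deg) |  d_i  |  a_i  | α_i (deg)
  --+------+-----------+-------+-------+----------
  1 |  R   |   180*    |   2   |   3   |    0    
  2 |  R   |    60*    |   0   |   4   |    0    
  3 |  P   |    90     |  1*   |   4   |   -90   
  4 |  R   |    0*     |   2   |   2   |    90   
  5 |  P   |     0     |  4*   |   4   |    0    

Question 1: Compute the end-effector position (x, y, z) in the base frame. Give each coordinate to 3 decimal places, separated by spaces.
4.660 -6.732 7.000

after link 1: o_1 = (-3.0000, 0.0000, 2.0000)
after link 2: o_2 = (-5.0000, -3.4641, 2.0000)
after link 3: o_3 = (-1.5359, -5.4641, 3.0000)
after link 4: o_4 = (1.1962, -4.7321, 3.0000)
after link 5: o_5 = (4.6603, -6.7321, 7.0000)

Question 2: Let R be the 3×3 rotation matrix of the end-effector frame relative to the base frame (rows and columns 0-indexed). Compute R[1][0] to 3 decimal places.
End-effector x-axis (col 0 of R) = (0.8660,-0.5000,0.0000)
R[1][0] = -0.5000

-0.500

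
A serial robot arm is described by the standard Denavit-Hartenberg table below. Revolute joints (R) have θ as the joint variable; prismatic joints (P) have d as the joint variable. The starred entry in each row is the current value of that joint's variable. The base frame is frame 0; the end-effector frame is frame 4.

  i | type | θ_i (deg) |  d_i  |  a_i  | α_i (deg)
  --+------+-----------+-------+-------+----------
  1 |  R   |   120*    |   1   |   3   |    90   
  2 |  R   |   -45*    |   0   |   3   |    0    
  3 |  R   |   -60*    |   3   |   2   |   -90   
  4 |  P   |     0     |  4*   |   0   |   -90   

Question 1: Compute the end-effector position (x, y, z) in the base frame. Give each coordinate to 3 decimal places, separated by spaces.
-1.636 8.833 -4.088

after link 1: o_1 = (-1.5000, 2.5981, 1.0000)
after link 2: o_2 = (-2.5607, 4.4352, -1.1213)
after link 3: o_3 = (0.2962, 5.4869, -3.0532)
after link 4: o_4 = (-1.6356, 8.8330, -4.0884)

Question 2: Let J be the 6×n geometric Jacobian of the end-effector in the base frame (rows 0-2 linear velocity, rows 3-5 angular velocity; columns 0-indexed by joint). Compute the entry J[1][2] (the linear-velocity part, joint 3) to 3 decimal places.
axis z_2 = (0.8660,0.5000,0.0000); lever o_n−o_2 = (0.9250,4.3978,-2.9671)
cross product → J_v[:, 2] = (-1.4836,2.5696,3.3461)
J_ω[:, 2] = z_2
entry J[1][2] = 2.5696

2.570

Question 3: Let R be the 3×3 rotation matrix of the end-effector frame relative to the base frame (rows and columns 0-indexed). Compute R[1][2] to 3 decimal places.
-0.500

End-effector z-axis (col 2 of R) = (-0.8660,-0.5000,-0.0000)
R[1][2] = -0.5000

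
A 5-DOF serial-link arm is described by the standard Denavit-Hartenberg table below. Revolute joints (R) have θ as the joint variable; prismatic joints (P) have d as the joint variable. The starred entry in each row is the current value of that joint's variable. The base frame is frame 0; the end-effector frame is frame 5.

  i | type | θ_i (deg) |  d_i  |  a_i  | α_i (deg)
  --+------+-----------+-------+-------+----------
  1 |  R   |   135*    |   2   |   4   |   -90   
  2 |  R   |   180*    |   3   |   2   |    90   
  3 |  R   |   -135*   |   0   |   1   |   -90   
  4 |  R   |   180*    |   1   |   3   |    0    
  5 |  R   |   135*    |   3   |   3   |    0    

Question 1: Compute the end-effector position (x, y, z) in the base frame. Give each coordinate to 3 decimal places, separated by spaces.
0.464 -0.586 -0.121

after link 1: o_1 = (-2.8284, 2.8284, 2.0000)
after link 2: o_2 = (-3.5355, -0.7071, 2.0000)
after link 3: o_3 = (-3.5355, 0.2929, 2.0000)
after link 4: o_4 = (-2.5355, -2.7071, 2.0000)
after link 5: o_5 = (0.4645, -0.5858, -0.1213)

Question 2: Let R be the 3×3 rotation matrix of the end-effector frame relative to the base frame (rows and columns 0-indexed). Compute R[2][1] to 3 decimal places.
End-effector y-axis (col 1 of R) = (0.0000,0.7071,0.7071)
R[2][1] = 0.7071

0.707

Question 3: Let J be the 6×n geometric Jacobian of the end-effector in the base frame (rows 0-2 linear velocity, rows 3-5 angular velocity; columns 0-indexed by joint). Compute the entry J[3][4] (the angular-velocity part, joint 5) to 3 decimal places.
axis z_4 = (1.0000,-0.0000,-0.0000); lever o_n−o_4 = (3.0000,2.1213,-2.1213)
cross product → J_v[:, 4] = (0.0000,2.1213,2.1213)
J_ω[:, 4] = z_4
entry J[3][4] = 1.0000

1.000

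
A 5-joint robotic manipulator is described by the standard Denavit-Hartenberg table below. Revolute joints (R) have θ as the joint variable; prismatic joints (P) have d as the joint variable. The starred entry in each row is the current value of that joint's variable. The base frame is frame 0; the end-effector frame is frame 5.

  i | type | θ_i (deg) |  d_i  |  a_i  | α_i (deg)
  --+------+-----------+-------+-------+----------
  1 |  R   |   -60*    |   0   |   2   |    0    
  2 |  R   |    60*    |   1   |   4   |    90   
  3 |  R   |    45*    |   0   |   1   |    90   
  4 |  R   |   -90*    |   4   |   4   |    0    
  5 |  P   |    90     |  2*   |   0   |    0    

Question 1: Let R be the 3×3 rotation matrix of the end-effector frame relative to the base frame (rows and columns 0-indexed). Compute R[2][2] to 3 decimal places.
End-effector z-axis (col 2 of R) = (0.7071,-0.0000,-0.7071)
R[2][2] = -0.7071

-0.707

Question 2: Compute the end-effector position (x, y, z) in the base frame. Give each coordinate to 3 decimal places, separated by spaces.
after link 1: o_1 = (1.0000, -1.7321, 0.0000)
after link 2: o_2 = (5.0000, -1.7321, 1.0000)
after link 3: o_3 = (5.7071, -1.7321, 1.7071)
after link 4: o_4 = (8.5355, 2.2679, -1.1213)
after link 5: o_5 = (9.9497, 2.2679, -2.5355)

9.950 2.268 -2.536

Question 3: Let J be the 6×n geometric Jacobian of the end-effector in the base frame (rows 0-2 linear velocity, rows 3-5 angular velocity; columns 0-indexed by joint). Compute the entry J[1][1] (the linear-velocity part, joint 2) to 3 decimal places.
8.950

axis z_1 = (0.0000,0.0000,1.0000); lever o_n−o_1 = (8.9497,4.0000,-2.5355)
cross product → J_v[:, 1] = (-4.0000,8.9497,0.0000)
J_ω[:, 1] = z_1
entry J[1][1] = 8.9497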